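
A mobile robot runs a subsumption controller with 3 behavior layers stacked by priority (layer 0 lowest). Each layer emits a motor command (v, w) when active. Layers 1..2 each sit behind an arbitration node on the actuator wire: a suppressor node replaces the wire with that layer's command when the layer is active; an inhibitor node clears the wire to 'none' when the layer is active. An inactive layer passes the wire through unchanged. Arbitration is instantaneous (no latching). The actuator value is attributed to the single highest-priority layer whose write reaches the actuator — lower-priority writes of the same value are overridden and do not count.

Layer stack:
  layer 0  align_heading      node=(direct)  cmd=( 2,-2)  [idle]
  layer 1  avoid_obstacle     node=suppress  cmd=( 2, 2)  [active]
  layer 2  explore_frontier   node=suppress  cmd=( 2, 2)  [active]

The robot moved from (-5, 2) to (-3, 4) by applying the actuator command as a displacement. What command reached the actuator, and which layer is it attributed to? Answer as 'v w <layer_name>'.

displacement = (-3, 4) − (-5, 2) = (2, 2)
L0 align_heading: idle → wire = none
L1 avoid_obstacle: active, suppressor → wire = (2, 2)
L2 explore_frontier: active, suppressor → wire = (2, 2)
actuator = (2, 2) — from layer 2 (explore_frontier)

2 2 explore_frontier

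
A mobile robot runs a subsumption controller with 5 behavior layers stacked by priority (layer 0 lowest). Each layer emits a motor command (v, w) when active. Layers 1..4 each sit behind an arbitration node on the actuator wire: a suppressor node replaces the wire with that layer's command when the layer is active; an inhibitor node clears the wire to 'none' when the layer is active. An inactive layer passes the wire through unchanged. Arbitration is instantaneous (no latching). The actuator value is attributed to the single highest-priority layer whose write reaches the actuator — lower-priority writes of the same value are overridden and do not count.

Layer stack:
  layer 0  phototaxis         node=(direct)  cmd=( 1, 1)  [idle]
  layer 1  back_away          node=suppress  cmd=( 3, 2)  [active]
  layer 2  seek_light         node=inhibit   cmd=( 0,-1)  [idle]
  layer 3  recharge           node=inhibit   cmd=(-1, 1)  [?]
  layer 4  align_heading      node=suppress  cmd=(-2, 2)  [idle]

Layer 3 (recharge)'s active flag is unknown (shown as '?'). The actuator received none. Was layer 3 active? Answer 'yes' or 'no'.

yes

If layer 3 is active=yes:
  actuator would be none
If layer 3 is active=no:
  actuator would be (3, 2)
Observed none, so layer 3 was active.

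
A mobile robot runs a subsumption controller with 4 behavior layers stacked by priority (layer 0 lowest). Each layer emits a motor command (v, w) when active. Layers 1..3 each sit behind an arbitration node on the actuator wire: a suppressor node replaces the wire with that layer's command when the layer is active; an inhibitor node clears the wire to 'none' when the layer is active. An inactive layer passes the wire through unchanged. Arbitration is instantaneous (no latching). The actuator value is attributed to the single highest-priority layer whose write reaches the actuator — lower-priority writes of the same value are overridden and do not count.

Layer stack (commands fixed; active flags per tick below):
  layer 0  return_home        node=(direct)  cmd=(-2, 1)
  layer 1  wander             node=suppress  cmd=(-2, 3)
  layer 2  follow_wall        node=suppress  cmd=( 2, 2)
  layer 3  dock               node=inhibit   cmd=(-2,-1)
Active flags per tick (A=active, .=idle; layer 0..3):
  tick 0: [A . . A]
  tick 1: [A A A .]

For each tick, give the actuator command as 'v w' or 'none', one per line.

tick 0:
  L0 return_home: active, feeds wire = (-2, 1)
  L1 wander: idle → wire stays (-2, 1)
  L2 follow_wall: idle → wire stays (-2, 1)
  L3 dock: active, inhibitor → wire = none
  actuator = none
tick 1:
  L0 return_home: active, feeds wire = (-2, 1)
  L1 wander: active, suppressor → wire = (-2, 3)
  L2 follow_wall: active, suppressor → wire = (2, 2)
  L3 dock: idle → wire stays (2, 2)
  actuator = (2, 2)

none
2 2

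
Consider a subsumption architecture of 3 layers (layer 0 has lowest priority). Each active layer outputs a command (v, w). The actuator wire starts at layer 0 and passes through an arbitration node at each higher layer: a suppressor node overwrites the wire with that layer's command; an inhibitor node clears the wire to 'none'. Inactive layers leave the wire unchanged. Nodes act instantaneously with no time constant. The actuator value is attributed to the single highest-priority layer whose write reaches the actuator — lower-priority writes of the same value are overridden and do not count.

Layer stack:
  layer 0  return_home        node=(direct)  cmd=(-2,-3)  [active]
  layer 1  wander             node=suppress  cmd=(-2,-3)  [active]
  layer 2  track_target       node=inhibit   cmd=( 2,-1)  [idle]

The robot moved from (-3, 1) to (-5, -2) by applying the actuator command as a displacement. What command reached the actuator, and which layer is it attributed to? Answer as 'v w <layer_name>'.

displacement = (-5, -2) − (-3, 1) = (-2, -3)
L0 return_home: active, feeds wire = (-2, -3)
L1 wander: active, suppressor → wire = (-2, -3)
L2 track_target: idle → wire stays (-2, -3)
actuator = (-2, -3) — from layer 1 (wander)

-2 -3 wander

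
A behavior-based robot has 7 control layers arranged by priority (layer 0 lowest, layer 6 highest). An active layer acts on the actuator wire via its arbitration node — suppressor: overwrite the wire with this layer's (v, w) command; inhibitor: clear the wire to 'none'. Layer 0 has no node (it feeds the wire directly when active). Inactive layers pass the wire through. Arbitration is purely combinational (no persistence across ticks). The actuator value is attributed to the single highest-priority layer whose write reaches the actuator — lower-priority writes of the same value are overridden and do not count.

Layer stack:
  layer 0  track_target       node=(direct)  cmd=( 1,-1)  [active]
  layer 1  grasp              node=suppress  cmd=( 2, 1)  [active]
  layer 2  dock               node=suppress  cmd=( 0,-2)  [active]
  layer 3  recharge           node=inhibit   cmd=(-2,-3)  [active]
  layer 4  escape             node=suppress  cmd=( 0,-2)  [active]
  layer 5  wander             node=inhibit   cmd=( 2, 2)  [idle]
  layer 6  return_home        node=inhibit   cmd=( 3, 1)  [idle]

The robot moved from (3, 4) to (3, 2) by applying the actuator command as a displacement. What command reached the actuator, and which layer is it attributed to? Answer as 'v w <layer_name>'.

0 -2 escape

displacement = (3, 2) − (3, 4) = (0, -2)
L0 track_target: active, feeds wire = (1, -1)
L1 grasp: active, suppressor → wire = (2, 1)
L2 dock: active, suppressor → wire = (0, -2)
L3 recharge: active, inhibitor → wire = none
L4 escape: active, suppressor → wire = (0, -2)
L5 wander: idle → wire stays (0, -2)
L6 return_home: idle → wire stays (0, -2)
actuator = (0, -2) — from layer 4 (escape)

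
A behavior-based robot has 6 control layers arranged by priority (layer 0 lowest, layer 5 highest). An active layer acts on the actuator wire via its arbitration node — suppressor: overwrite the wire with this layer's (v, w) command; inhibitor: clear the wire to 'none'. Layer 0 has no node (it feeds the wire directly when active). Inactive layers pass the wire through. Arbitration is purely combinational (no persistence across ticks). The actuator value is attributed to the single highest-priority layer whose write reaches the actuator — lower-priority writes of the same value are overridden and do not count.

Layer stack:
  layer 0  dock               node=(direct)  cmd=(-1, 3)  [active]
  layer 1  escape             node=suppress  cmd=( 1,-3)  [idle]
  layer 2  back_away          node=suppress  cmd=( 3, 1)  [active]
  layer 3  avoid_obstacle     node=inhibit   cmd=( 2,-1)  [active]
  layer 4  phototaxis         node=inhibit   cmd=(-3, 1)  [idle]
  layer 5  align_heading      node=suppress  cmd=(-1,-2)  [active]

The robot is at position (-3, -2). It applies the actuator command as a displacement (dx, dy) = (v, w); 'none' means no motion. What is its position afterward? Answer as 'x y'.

[0] dock on; wire := (-1, 3)
[1] escape off; pass (-1, 3)
[2] back_away on (suppress); wire := (3, 1)
[3] avoid_obstacle on (inhibit); wire := none
[4] phototaxis off; pass none
[5] align_heading on (suppress); wire := (-1, -2)
output (-1, -2)
position: (-3, -2) + (-1, -2) = (-4, -4)

-4 -4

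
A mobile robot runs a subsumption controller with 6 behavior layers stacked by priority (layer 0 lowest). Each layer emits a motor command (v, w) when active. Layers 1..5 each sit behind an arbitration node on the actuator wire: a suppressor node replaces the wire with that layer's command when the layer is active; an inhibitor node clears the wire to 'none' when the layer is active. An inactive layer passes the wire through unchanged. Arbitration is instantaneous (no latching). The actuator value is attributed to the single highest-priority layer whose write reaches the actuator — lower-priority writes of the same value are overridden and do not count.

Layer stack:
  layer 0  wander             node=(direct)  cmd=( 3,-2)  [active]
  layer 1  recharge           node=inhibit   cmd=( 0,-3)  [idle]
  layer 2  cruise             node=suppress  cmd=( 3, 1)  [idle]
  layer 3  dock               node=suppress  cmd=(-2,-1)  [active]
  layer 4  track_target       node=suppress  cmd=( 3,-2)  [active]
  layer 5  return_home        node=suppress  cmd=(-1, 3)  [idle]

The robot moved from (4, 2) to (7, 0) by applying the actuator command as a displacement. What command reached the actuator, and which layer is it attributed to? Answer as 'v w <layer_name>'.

displacement = (7, 0) − (4, 2) = (3, -2)
[0] wander on; wire := (3, -2)
[1] recharge off; pass (3, -2)
[2] cruise off; pass (3, -2)
[3] dock on (suppress); wire := (-2, -1)
[4] track_target on (suppress); wire := (3, -2)
[5] return_home off; pass (3, -2)
output (3, -2) — from layer 4 (track_target)

3 -2 track_target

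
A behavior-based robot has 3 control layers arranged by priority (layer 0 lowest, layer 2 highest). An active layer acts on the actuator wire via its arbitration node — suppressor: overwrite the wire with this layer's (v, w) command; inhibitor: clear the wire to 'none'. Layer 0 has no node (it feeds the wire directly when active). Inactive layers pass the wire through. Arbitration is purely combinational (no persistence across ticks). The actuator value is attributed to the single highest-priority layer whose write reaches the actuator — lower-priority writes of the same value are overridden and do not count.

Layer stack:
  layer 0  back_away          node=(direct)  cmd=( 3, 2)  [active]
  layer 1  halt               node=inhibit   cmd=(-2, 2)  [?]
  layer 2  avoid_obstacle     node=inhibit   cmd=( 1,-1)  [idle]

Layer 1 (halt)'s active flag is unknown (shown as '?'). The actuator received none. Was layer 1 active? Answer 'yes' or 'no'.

yes

If layer 1 is active=yes:
  actuator would be none
If layer 1 is active=no:
  actuator would be (3, 2)
Observed none, so layer 1 was active.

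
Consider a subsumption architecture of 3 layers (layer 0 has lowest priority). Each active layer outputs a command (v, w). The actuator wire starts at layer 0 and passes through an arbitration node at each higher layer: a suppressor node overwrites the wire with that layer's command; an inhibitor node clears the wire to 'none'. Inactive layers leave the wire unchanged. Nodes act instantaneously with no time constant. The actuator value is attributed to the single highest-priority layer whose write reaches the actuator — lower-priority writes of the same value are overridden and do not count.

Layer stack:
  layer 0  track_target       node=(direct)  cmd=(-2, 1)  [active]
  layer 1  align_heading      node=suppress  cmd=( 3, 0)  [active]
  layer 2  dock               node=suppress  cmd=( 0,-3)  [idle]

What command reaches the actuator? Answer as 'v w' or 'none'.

3 0

L0 track_target: active, feeds wire = (-2, 1)
L1 align_heading: active, suppressor → wire = (3, 0)
L2 dock: idle → wire stays (3, 0)
actuator = (3, 0)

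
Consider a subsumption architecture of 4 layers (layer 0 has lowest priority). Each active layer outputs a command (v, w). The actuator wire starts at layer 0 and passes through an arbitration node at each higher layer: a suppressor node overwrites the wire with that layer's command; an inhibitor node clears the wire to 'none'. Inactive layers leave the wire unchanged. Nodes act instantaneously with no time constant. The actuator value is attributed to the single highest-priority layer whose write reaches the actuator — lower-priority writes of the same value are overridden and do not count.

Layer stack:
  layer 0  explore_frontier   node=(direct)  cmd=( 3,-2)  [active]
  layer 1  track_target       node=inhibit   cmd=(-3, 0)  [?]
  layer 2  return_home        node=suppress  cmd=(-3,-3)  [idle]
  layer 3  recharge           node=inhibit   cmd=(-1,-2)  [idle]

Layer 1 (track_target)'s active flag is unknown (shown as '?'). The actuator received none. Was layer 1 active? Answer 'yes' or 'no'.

If layer 1 is active=yes:
  actuator would be none
If layer 1 is active=no:
  actuator would be (3, -2)
Observed none, so layer 1 was active.

yes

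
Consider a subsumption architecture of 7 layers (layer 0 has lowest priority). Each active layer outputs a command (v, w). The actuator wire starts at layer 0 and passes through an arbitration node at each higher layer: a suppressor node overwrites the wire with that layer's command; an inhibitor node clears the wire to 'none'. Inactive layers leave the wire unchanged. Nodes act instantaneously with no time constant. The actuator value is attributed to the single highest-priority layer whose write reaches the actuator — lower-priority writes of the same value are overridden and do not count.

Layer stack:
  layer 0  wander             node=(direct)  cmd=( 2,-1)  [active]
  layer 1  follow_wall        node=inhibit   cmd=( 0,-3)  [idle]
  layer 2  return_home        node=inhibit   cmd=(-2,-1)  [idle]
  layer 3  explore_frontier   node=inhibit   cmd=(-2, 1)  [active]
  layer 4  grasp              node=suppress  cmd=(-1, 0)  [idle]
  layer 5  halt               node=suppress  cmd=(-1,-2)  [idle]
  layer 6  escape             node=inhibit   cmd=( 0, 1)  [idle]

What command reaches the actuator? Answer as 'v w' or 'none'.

none

L0 wander: active, feeds wire = (2, -1)
L1 follow_wall: idle → wire stays (2, -1)
L2 return_home: idle → wire stays (2, -1)
L3 explore_frontier: active, inhibitor → wire = none
L4 grasp: idle → wire stays none
L5 halt: idle → wire stays none
L6 escape: idle → wire stays none
actuator = none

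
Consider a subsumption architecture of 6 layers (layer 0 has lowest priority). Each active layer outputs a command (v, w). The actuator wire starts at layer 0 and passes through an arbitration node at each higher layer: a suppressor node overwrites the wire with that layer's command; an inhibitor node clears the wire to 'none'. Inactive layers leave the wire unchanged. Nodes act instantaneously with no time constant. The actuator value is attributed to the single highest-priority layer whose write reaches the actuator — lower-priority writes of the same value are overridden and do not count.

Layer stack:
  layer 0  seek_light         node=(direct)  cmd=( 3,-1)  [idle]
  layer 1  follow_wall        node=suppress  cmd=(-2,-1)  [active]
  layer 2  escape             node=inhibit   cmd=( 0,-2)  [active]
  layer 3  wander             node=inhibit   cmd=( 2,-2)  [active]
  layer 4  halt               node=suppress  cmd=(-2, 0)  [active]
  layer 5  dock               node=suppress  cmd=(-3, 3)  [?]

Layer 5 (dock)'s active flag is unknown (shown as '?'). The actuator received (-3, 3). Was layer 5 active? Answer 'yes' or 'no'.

If layer 5 is active=yes:
  actuator would be (-3, 3)
If layer 5 is active=no:
  actuator would be (-2, 0)
Observed (-3, 3), so layer 5 was active.

yes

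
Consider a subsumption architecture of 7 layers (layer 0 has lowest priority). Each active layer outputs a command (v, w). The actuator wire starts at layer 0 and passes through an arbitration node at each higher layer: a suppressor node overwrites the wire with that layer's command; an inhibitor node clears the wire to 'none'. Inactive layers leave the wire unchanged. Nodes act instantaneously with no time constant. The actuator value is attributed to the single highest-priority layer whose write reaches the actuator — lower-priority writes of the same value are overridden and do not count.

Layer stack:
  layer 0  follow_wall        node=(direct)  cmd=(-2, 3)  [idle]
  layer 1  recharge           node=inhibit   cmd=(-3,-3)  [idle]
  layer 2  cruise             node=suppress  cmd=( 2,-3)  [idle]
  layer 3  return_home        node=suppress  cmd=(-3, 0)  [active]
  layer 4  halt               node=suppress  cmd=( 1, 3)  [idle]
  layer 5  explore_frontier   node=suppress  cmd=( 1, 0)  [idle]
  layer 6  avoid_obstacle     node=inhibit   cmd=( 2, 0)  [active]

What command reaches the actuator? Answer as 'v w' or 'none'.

layer 0 (follow_wall) idle — none
layer 1 (recharge) idle — unchanged: none
layer 2 (cruise) idle — unchanged: none
layer 3 (return_home) active — suppresses: (-3, 0)
layer 4 (halt) idle — unchanged: (-3, 0)
layer 5 (explore_frontier) idle — unchanged: (-3, 0)
layer 6 (avoid_obstacle) active — inhibits: none
→ actuator none

none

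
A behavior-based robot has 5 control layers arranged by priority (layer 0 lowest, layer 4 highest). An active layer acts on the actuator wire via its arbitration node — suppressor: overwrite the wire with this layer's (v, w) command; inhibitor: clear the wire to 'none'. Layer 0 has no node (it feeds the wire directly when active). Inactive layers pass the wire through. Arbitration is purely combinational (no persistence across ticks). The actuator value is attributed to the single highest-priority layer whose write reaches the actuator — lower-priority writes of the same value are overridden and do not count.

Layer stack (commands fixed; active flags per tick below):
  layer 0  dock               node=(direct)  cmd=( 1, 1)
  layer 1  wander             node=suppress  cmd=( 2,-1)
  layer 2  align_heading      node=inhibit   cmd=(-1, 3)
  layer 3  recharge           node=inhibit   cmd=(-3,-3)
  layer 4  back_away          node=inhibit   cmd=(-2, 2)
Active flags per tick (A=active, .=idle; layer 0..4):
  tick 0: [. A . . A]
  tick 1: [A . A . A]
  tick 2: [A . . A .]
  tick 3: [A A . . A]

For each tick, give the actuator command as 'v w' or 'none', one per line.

none
none
none
none

tick 0:
  layer 0 (dock) idle — none
  layer 1 (wander) active — suppresses: (2, -1)
  layer 2 (align_heading) idle — unchanged: (2, -1)
  layer 3 (recharge) idle — unchanged: (2, -1)
  layer 4 (back_away) active — inhibits: none
  → actuator none
tick 1:
  layer 0 (dock) active — direct: (1, 1)
  layer 1 (wander) idle — unchanged: (1, 1)
  layer 2 (align_heading) active — inhibits: none
  layer 3 (recharge) idle — unchanged: none
  layer 4 (back_away) active — inhibits: none
  → actuator none
tick 2:
  layer 0 (dock) active — direct: (1, 1)
  layer 1 (wander) idle — unchanged: (1, 1)
  layer 2 (align_heading) idle — unchanged: (1, 1)
  layer 3 (recharge) active — inhibits: none
  layer 4 (back_away) idle — unchanged: none
  → actuator none
tick 3:
  layer 0 (dock) active — direct: (1, 1)
  layer 1 (wander) active — suppresses: (2, -1)
  layer 2 (align_heading) idle — unchanged: (2, -1)
  layer 3 (recharge) idle — unchanged: (2, -1)
  layer 4 (back_away) active — inhibits: none
  → actuator none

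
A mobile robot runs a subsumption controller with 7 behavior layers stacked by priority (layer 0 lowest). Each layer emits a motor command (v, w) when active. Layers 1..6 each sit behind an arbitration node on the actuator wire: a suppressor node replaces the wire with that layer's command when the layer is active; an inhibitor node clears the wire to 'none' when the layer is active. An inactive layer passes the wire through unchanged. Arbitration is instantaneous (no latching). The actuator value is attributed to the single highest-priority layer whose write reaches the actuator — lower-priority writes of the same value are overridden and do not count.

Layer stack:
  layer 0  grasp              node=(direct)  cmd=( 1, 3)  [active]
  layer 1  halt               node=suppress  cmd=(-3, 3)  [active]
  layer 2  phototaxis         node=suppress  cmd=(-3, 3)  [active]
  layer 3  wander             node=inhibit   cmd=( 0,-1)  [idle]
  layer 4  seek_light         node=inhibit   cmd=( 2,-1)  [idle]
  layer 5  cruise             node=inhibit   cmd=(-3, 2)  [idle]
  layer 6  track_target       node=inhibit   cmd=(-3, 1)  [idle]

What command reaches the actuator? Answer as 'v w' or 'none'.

L0 grasp: active, feeds wire = (1, 3)
L1 halt: active, suppressor → wire = (-3, 3)
L2 phototaxis: active, suppressor → wire = (-3, 3)
L3 wander: idle → wire stays (-3, 3)
L4 seek_light: idle → wire stays (-3, 3)
L5 cruise: idle → wire stays (-3, 3)
L6 track_target: idle → wire stays (-3, 3)
actuator = (-3, 3)

-3 3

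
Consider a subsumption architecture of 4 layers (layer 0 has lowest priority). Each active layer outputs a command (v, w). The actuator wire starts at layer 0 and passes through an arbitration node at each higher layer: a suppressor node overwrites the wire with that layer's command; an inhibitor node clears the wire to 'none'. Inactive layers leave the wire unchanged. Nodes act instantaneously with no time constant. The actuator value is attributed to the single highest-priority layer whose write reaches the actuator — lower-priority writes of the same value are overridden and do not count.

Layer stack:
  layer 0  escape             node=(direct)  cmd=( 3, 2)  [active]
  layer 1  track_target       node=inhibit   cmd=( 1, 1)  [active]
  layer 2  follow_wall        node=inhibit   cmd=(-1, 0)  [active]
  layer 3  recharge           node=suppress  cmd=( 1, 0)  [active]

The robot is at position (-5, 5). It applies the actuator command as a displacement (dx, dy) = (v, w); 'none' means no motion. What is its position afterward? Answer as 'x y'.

L0 escape: active, feeds wire = (3, 2)
L1 track_target: active, inhibitor → wire = none
L2 follow_wall: active, inhibitor → wire = none
L3 recharge: active, suppressor → wire = (1, 0)
actuator = (1, 0)
position: (-5, 5) + (1, 0) = (-4, 5)

-4 5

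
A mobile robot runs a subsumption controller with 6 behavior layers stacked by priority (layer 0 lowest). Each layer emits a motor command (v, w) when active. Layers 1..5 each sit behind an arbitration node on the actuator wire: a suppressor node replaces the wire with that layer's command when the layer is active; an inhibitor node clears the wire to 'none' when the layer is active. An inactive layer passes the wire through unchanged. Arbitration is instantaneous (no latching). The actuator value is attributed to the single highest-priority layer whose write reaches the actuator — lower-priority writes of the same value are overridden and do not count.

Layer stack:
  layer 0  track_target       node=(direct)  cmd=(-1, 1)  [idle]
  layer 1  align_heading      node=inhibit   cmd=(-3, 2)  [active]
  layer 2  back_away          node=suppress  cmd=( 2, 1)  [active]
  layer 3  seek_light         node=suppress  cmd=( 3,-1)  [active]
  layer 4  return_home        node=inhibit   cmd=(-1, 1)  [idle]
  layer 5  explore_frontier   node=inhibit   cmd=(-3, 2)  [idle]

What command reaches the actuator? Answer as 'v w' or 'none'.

[0] track_target off; wire := none
[1] align_heading on (inhibit); wire := none
[2] back_away on (suppress); wire := (2, 1)
[3] seek_light on (suppress); wire := (3, -1)
[4] return_home off; pass (3, -1)
[5] explore_frontier off; pass (3, -1)
output (3, -1)

3 -1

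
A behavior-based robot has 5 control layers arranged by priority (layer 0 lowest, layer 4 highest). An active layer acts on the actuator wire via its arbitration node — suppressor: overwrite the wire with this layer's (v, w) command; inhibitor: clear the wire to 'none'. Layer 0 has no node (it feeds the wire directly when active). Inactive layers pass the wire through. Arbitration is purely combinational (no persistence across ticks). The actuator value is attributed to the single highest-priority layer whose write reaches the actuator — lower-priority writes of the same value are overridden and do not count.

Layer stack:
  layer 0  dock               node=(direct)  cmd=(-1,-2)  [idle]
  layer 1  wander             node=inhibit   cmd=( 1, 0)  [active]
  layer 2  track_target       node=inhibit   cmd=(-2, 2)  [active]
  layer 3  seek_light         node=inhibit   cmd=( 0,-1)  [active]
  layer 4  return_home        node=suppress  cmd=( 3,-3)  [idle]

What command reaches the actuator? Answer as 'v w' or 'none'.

none

layer 0 (dock) idle — none
layer 1 (wander) active — inhibits: none
layer 2 (track_target) active — inhibits: none
layer 3 (seek_light) active — inhibits: none
layer 4 (return_home) idle — unchanged: none
→ actuator none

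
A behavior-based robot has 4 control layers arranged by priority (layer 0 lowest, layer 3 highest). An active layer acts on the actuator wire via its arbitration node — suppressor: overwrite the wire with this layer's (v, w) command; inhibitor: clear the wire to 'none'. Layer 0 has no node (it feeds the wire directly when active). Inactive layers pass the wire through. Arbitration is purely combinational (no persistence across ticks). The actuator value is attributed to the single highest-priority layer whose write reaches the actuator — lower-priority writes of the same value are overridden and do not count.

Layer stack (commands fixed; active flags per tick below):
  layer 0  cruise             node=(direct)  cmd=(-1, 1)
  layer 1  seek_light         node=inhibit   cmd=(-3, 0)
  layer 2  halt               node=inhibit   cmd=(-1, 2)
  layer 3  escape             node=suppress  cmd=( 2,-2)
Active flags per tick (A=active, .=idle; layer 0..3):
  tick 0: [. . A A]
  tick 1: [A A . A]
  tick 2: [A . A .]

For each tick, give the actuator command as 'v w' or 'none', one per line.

2 -2
2 -2
none

tick 0:
  layer 0 (cruise) idle — none
  layer 1 (seek_light) idle — unchanged: none
  layer 2 (halt) active — inhibits: none
  layer 3 (escape) active — suppresses: (2, -2)
  → actuator (2, -2)
tick 1:
  layer 0 (cruise) active — direct: (-1, 1)
  layer 1 (seek_light) active — inhibits: none
  layer 2 (halt) idle — unchanged: none
  layer 3 (escape) active — suppresses: (2, -2)
  → actuator (2, -2)
tick 2:
  layer 0 (cruise) active — direct: (-1, 1)
  layer 1 (seek_light) idle — unchanged: (-1, 1)
  layer 2 (halt) active — inhibits: none
  layer 3 (escape) idle — unchanged: none
  → actuator none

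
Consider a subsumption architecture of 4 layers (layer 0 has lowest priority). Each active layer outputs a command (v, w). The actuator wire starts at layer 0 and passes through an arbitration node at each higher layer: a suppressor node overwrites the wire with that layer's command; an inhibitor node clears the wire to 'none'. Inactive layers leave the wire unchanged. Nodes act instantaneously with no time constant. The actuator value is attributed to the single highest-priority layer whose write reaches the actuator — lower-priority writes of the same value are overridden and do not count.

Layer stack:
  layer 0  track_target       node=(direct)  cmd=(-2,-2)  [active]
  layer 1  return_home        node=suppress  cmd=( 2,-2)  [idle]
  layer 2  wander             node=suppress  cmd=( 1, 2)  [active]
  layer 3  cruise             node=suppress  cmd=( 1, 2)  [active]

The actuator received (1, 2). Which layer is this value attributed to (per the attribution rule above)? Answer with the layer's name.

layer 0 (track_target) active — direct: (-2, -2)
layer 1 (return_home) idle — unchanged: (-2, -2)
layer 2 (wander) active — suppresses: (1, 2)
layer 3 (cruise) active — suppresses: (1, 2)
→ actuator (1, 2)
last writer: layer 3 = cruise

cruise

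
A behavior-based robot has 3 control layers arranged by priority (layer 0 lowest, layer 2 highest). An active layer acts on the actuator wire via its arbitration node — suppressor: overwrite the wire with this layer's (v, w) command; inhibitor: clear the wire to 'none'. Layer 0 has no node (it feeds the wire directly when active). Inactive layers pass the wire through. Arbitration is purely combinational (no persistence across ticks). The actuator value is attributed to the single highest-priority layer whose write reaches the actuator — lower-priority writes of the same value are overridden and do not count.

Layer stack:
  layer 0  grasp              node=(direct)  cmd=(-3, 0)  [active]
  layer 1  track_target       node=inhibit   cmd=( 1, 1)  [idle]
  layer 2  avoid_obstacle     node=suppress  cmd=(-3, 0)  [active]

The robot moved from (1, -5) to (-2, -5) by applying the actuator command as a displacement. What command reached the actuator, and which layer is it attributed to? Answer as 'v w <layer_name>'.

-3 0 avoid_obstacle

displacement = (-2, -5) − (1, -5) = (-3, 0)
L0 grasp: active, feeds wire = (-3, 0)
L1 track_target: idle → wire stays (-3, 0)
L2 avoid_obstacle: active, suppressor → wire = (-3, 0)
actuator = (-3, 0) — from layer 2 (avoid_obstacle)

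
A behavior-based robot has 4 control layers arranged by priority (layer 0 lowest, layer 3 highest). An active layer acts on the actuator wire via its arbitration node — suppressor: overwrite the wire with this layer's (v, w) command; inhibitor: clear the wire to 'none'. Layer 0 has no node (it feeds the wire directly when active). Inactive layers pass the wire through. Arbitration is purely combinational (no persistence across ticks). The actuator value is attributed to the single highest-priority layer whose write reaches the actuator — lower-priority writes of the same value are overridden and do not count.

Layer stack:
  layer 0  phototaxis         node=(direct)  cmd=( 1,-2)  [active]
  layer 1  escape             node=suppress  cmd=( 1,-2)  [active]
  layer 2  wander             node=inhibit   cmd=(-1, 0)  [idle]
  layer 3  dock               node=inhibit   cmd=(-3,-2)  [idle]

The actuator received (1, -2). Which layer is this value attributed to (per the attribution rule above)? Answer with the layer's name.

L0 phototaxis: active, feeds wire = (1, -2)
L1 escape: active, suppressor → wire = (1, -2)
L2 wander: idle → wire stays (1, -2)
L3 dock: idle → wire stays (1, -2)
actuator = (1, -2)
last writer: layer 1 = escape

escape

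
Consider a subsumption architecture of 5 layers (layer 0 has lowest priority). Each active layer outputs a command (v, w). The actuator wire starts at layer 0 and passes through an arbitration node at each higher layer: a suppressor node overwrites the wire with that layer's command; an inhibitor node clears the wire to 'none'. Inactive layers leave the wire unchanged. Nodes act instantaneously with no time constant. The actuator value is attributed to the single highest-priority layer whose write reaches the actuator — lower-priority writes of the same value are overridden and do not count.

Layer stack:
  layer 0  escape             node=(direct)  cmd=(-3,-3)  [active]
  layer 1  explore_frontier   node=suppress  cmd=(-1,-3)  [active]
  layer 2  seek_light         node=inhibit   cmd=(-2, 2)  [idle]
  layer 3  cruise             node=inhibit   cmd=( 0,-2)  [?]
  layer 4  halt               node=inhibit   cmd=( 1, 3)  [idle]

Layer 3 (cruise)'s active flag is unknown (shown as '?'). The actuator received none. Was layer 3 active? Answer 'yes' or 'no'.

yes

If layer 3 is active=yes:
  actuator would be none
If layer 3 is active=no:
  actuator would be (-1, -3)
Observed none, so layer 3 was active.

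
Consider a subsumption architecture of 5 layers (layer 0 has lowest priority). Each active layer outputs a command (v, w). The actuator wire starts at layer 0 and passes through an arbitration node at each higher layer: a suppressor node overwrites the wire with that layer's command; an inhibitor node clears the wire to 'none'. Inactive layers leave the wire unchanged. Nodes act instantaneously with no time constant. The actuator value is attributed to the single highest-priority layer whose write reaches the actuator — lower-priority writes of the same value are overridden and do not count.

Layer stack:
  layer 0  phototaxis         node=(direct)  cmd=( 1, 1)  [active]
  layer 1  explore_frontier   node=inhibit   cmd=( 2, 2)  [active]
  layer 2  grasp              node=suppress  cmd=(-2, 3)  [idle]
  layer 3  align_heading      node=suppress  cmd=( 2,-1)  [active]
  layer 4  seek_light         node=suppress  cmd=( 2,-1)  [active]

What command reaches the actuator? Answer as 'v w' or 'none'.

[0] phototaxis on; wire := (1, 1)
[1] explore_frontier on (inhibit); wire := none
[2] grasp off; pass none
[3] align_heading on (suppress); wire := (2, -1)
[4] seek_light on (suppress); wire := (2, -1)
output (2, -1)

2 -1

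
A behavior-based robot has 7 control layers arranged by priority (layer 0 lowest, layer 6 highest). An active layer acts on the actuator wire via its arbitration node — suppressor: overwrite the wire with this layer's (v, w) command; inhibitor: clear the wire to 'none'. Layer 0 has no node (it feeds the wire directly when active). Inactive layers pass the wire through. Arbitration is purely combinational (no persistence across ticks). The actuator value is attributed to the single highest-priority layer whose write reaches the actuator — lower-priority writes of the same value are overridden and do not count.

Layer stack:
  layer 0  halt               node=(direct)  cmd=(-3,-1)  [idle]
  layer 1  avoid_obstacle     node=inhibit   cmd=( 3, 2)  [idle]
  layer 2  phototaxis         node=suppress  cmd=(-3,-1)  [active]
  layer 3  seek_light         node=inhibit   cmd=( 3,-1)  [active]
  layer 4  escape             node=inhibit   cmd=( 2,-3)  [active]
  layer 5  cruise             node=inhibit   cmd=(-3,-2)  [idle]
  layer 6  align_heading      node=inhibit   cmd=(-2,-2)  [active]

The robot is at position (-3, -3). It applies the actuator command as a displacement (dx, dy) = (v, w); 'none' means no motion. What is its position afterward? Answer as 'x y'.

-3 -3

layer 0 (halt) idle — none
layer 1 (avoid_obstacle) idle — unchanged: none
layer 2 (phototaxis) active — suppresses: (-3, -1)
layer 3 (seek_light) active — inhibits: none
layer 4 (escape) active — inhibits: none
layer 5 (cruise) idle — unchanged: none
layer 6 (align_heading) active — inhibits: none
→ actuator none
position: (-3, -3) + none = (-3, -3)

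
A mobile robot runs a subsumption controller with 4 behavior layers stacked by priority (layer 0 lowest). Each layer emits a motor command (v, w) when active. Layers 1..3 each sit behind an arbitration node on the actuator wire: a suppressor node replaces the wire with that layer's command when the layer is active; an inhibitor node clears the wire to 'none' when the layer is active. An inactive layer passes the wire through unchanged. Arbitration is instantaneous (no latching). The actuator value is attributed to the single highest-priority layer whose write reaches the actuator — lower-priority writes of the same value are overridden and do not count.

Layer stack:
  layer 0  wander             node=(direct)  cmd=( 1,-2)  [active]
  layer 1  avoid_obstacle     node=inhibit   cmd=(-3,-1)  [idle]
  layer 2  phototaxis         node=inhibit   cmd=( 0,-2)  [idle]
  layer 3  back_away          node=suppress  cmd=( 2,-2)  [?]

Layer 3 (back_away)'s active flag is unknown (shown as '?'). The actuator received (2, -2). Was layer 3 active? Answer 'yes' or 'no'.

yes

If layer 3 is active=yes:
  actuator would be (2, -2)
If layer 3 is active=no:
  actuator would be (1, -2)
Observed (2, -2), so layer 3 was active.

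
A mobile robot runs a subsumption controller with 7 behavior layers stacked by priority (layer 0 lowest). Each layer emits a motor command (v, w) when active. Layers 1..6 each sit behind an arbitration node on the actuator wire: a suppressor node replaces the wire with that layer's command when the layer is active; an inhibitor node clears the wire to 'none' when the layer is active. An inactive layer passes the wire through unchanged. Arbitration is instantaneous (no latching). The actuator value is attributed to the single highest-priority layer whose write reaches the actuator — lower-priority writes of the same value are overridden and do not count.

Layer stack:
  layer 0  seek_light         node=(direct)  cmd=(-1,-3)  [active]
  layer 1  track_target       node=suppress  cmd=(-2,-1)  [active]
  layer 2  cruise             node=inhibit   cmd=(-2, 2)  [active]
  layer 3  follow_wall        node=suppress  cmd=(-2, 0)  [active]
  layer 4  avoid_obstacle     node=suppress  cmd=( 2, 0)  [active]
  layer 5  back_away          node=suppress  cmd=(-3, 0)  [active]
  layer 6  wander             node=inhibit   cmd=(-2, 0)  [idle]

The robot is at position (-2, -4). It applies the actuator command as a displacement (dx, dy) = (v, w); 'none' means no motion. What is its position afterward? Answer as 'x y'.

layer 0 (seek_light) active — direct: (-1, -3)
layer 1 (track_target) active — suppresses: (-2, -1)
layer 2 (cruise) active — inhibits: none
layer 3 (follow_wall) active — suppresses: (-2, 0)
layer 4 (avoid_obstacle) active — suppresses: (2, 0)
layer 5 (back_away) active — suppresses: (-3, 0)
layer 6 (wander) idle — unchanged: (-3, 0)
→ actuator (-3, 0)
position: (-2, -4) + (-3, 0) = (-5, -4)

-5 -4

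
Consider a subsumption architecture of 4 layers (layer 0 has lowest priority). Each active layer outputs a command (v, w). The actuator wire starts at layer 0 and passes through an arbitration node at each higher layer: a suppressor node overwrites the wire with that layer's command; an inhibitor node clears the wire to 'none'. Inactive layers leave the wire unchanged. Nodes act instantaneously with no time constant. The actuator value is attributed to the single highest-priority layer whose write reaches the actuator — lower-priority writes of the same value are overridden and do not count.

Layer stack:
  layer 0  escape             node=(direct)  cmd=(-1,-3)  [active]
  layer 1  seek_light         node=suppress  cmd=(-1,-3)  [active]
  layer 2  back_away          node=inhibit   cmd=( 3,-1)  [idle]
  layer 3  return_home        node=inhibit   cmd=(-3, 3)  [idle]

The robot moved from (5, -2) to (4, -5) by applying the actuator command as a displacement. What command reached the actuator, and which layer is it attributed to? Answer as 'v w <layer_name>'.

displacement = (4, -5) − (5, -2) = (-1, -3)
[0] escape on; wire := (-1, -3)
[1] seek_light on (suppress); wire := (-1, -3)
[2] back_away off; pass (-1, -3)
[3] return_home off; pass (-1, -3)
output (-1, -3) — from layer 1 (seek_light)

-1 -3 seek_light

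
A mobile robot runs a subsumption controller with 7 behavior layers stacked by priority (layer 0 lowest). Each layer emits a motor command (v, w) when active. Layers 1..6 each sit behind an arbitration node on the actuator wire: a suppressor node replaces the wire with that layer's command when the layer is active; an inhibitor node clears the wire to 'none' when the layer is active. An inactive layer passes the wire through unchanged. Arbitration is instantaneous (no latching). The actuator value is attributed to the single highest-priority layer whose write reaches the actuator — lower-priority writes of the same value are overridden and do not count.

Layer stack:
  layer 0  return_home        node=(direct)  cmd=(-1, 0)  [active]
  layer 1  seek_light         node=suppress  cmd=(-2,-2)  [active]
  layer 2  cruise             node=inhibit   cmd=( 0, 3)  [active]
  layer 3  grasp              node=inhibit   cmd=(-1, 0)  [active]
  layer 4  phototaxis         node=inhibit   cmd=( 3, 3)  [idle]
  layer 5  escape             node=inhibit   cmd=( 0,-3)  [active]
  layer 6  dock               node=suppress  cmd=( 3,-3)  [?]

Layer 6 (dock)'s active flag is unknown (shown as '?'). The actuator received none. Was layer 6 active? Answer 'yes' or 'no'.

If layer 6 is active=yes:
  actuator would be (3, -3)
If layer 6 is active=no:
  actuator would be none
Observed none, so layer 6 was idle.

no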